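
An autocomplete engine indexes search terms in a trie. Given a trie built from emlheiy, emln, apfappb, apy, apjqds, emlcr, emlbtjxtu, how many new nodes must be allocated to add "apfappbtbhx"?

The longest prefix of "apfappbtbhx" already in the trie is "apfappb" (length 7).
New nodes needed: |"apfappbtbhx"| − 7 = 11 − 7 = 4.

4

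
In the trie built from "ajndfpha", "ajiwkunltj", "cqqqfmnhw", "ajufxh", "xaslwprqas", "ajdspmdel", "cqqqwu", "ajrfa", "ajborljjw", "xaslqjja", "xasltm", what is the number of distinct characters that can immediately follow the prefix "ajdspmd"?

1

The children of the "ajdspmd" node are the distinct next characters among strings starting with "ajdspmd".
Characters that immediately follow "ajdspmd" among the stored strings: {e}.
That node has 1 child edge.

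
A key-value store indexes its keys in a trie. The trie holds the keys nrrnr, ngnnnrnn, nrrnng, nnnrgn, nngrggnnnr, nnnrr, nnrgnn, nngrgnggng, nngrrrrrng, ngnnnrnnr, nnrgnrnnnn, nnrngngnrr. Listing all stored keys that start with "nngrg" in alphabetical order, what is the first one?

nngrggnnnr

Filter for "nngrg…" and sort: "nngrggnnnr", "nngrgnggng"
Position 1: nngrggnnnr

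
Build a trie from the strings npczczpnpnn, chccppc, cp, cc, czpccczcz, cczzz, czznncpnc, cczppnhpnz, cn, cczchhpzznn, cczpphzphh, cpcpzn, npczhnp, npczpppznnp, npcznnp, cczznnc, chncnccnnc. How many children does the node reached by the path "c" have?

5

Follow the path "c" to its node, then look at its outgoing edges.
Distinct next characters after "c": c, h, n, p, z.
That node has 5 child edges.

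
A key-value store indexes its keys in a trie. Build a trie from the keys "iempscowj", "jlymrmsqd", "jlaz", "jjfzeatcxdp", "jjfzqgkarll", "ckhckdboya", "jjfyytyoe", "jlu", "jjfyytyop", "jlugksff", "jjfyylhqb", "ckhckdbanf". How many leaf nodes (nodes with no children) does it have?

A leaf is a node with no children — equivalently, the end of a word that is not a proper prefix of any other stored word.
Those words: "ckhckdbanf", "ckhckdboya", "iempscowj", "jjfyylhqb", "jjfyytyoe", "jjfyytyop", "jjfzeatcxdp", "jjfzqgkarll", "jlaz", "jlugksff", "jlymrmsqd"
Leaf count: 11

11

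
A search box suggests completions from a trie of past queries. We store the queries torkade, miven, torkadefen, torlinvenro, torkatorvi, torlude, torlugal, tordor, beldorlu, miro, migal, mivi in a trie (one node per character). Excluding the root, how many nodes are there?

For each word, the new-node count is its length minus the longest prefix already in the trie:
  "torkade" → 7 new (t, o, r, k, a, d, e)
  "miven" → 5 new (m, i, v, e, n)
  "torkadefen" → prefix "torkade" already present; 3 new (f, e, n)
  "torlinvenro" → prefix "tor" already present; 8 new (l, i, n, v, e, n, r, o)
  "torkatorvi" → prefix "torka" already present; 5 new (t, o, r, v, i)
  "torlude" → prefix "torl" already present; 3 new (u, d, e)
  "torlugal" → prefix "torlu" already present; 3 new (g, a, l)
  "tordor" → prefix "tor" already present; 3 new (d, o, r)
  "beldorlu" → 8 new (b, e, l, d, o, r, l, u)
  "miro" → prefix "mi" already present; 2 new (r, o)
  "migal" → prefix "mi" already present; 3 new (g, a, l)
  "mivi" → prefix "miv" already present; 1 new (i)
Total nodes = 7 + 5 + 3 + 8 + 5 + 3 + 3 + 3 + 8 + 2 + 3 + 1 = 51

51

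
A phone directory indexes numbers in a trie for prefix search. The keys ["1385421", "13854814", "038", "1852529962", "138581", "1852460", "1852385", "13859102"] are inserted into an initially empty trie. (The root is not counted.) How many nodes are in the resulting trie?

Trie structure (* marks end of a word):
(root)
├─ 0
│  └─ 3
│     └─ 8 *
└─ 1
   ├─ 3
   │  └─ 8
   │     └─ 5
   │        ├─ 4
   │        │  ├─ 2
   │        │  │  └─ 1 *
   │        │  └─ 8
   │        │     └─ 1
   │        │        └─ 4 *
   │        ├─ 8
   │        │  └─ 1 *
   │        └─ 9
   │           └─ 1
   │              └─ 0
   │                 └─ 2 *
   └─ 8
      └─ 5
         └─ 2
            ├─ 3
            │  └─ 8
            │     └─ 5 *
            ├─ 4
            │  └─ 6
            │     └─ 0 *
            └─ 5
               └─ 2
                  └─ 9
                     └─ 9
                        └─ 6
                           └─ 2 *
Counting every labelled node above: 34.

34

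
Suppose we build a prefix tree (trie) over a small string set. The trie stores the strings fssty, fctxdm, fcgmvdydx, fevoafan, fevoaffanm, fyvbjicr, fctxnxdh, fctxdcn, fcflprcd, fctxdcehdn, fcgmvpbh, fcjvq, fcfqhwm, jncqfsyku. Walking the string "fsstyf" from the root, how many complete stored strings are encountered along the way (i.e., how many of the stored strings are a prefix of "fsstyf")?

Traverse "fsstyf" character by character; count nodes along the way that are marked as word ends.
Prefixes of the query that are stored words: "fssty"
Count: 1

1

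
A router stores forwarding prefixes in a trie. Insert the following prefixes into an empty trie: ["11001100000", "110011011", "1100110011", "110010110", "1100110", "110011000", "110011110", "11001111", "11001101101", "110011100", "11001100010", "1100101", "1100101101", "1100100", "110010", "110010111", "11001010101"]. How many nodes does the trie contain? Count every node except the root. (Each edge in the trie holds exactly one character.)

35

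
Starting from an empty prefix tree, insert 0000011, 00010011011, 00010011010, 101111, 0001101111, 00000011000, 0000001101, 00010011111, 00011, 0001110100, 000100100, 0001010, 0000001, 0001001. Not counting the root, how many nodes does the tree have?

47

Insert word by word; a character creates a node only if that edge doesn't already exist:
  "0000011" → 7 new (0, 0, 0, 0, 0, 1, 1)
  "00010011011" → prefix "000" already present; 8 new (1, 0, 0, 1, 1, 0, 1, 1)
  "00010011010" → prefix "0001001101" already present; 1 new (0)
  "101111" → 6 new (1, 0, 1, 1, 1, 1)
  "0001101111" → prefix "0001" already present; 6 new (1, 0, 1, 1, 1, 1)
  "00000011000" → prefix "00000" already present; 6 new (0, 1, 1, 0, 0, 0)
  "0000001101" → prefix "000000110" already present; 1 new (1)
  "00010011111" → prefix "00010011" already present; 3 new (1, 1, 1)
  "00011" → prefix "00011" already present; 0 new (none)
  "0001110100" → prefix "00011" already present; 5 new (1, 0, 1, 0, 0)
  "000100100" → prefix "0001001" already present; 2 new (0, 0)
  "0001010" → prefix "00010" already present; 2 new (1, 0)
  "0000001" → prefix "0000001" already present; 0 new (none)
  "0001001" → prefix "0001001" already present; 0 new (none)
Total nodes = 7 + 8 + 1 + 6 + 6 + 6 + 1 + 3 + 0 + 5 + 2 + 2 + 0 + 0 = 47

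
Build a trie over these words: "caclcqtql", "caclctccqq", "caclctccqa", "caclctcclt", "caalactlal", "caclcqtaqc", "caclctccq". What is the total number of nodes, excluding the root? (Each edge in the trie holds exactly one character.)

For each word, the new-node count is its length minus the longest prefix already in the trie:
  "caclcqtql" → 9 new (c, a, c, l, c, q, t, q, l)
  "caclctccqq" → prefix "caclc" already present; 5 new (t, c, c, q, q)
  "caclctccqa" → prefix "caclctccq" already present; 1 new (a)
  "caclctcclt" → prefix "caclctcc" already present; 2 new (l, t)
  "caalactlal" → prefix "ca" already present; 8 new (a, l, a, c, t, l, a, l)
  "caclcqtaqc" → prefix "caclcqt" already present; 3 new (a, q, c)
  "caclctccq" → prefix "caclctccq" already present; 0 new (none)
Total nodes = 9 + 5 + 1 + 2 + 8 + 3 + 0 = 28

28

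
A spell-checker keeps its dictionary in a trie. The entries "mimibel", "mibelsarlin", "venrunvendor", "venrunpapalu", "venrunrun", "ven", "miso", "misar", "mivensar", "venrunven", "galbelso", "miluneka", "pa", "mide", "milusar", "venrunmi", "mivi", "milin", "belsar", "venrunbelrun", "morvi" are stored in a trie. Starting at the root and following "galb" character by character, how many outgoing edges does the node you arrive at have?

1

Follow the path "galb" to its node, then look at its outgoing edges.
Distinct next characters after "galb": e.
That node has 1 child edge.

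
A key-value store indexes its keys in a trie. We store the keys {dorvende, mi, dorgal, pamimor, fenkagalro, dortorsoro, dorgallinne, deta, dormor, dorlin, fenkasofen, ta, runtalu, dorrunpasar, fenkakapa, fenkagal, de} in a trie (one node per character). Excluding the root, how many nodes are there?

77

Trace insertions, counting only characters that open a new branch:
  "dorvende" → 8 new (d, o, r, v, e, n, d, e)
  "mi" → 2 new (m, i)
  "dorgal" → prefix "dor" already present; 3 new (g, a, l)
  "pamimor" → 7 new (p, a, m, i, m, o, r)
  "fenkagalro" → 10 new (f, e, n, k, a, g, a, l, r, o)
  "dortorsoro" → prefix "dor" already present; 7 new (t, o, r, s, o, r, o)
  "dorgallinne" → prefix "dorgal" already present; 5 new (l, i, n, n, e)
  "deta" → prefix "d" already present; 3 new (e, t, a)
  "dormor" → prefix "dor" already present; 3 new (m, o, r)
  "dorlin" → prefix "dor" already present; 3 new (l, i, n)
  "fenkasofen" → prefix "fenka" already present; 5 new (s, o, f, e, n)
  "ta" → 2 new (t, a)
  "runtalu" → 7 new (r, u, n, t, a, l, u)
  "dorrunpasar" → prefix "dor" already present; 8 new (r, u, n, p, a, s, a, r)
  "fenkakapa" → prefix "fenka" already present; 4 new (k, a, p, a)
  "fenkagal" → prefix "fenkagal" already present; 0 new (none)
  "de" → prefix "de" already present; 0 new (none)
Total nodes = 8 + 2 + 3 + 7 + 10 + 7 + 5 + 3 + 3 + 3 + 5 + 2 + 7 + 8 + 4 + 0 + 0 = 77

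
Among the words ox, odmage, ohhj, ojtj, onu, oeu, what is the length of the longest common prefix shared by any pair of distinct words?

1

Equivalently: take the maximum, over all pairs, of their longest common prefix length.
e.g. "odmage" and "oeu" share the prefix "o" of length 1; no pair shares a longer one.
Longest shared-prefix length: 1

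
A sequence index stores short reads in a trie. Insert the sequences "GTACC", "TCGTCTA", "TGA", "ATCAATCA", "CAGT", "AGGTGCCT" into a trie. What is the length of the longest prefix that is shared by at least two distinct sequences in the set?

Equivalently: take the maximum, over all pairs, of their longest common prefix length.
"AGGTGCCT" and "ATCAATCA" agree on "A" (1 characters) before diverging; nothing deeper is shared.
Longest shared-prefix length: 1

1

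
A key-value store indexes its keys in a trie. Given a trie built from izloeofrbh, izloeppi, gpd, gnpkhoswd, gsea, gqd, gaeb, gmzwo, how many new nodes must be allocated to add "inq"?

2

"i" is already a path in the trie; the remaining "nq" must be added.
New nodes needed: |"inq"| − 1 = 3 − 1 = 2.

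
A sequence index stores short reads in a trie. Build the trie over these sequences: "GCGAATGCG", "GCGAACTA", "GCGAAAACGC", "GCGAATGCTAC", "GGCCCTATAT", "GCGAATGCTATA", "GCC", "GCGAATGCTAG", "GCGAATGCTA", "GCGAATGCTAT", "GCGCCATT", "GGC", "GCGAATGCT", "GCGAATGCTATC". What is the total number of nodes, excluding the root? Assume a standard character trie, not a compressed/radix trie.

39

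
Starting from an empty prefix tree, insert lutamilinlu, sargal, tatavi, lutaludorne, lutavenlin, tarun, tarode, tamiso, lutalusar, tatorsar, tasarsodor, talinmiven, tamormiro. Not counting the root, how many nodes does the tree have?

Insert word by word; a character creates a node only if that edge doesn't already exist:
  "lutamilinlu" → 11 new (l, u, t, a, m, i, l, i, n, l, u)
  "sargal" → 6 new (s, a, r, g, a, l)
  "tatavi" → 6 new (t, a, t, a, v, i)
  "lutaludorne" → prefix "luta" already present; 7 new (l, u, d, o, r, n, e)
  "lutavenlin" → prefix "luta" already present; 6 new (v, e, n, l, i, n)
  "tarun" → prefix "ta" already present; 3 new (r, u, n)
  "tarode" → prefix "tar" already present; 3 new (o, d, e)
  "tamiso" → prefix "ta" already present; 4 new (m, i, s, o)
  "lutalusar" → prefix "lutalu" already present; 3 new (s, a, r)
  "tatorsar" → prefix "tat" already present; 5 new (o, r, s, a, r)
  "tasarsodor" → prefix "ta" already present; 8 new (s, a, r, s, o, d, o, r)
  "talinmiven" → prefix "ta" already present; 8 new (l, i, n, m, i, v, e, n)
  "tamormiro" → prefix "tam" already present; 6 new (o, r, m, i, r, o)
Total nodes = 11 + 6 + 6 + 7 + 6 + 3 + 3 + 4 + 3 + 5 + 8 + 8 + 6 = 76

76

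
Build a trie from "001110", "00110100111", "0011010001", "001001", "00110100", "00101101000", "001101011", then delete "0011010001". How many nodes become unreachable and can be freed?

2

After clearing the end-marker at "0011010001", prune upward until reaching a node still needed by another word.
The suffix "01" (2 nodes) is used only by "0011010001"; the node for "00110100" still has the child "1", so pruning stops there.
Nodes removed: 2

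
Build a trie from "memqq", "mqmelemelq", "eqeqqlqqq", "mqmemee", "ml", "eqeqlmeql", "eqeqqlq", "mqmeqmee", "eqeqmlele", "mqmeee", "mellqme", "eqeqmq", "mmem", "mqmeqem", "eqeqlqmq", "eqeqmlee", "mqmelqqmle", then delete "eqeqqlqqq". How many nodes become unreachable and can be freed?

After clearing the end-marker at "eqeqqlqqq", prune upward until reaching a node still needed by another word.
The suffix "qq" (2 nodes) is used only by "eqeqqlqqq"; "eqeqqlq" is itself a stored word, so pruning stops there.
Nodes removed: 2

2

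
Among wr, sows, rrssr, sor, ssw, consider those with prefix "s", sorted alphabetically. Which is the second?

Words with prefix "s", in lexicographic order: "sor", "sows", "ssw"
Position 2: sows

sows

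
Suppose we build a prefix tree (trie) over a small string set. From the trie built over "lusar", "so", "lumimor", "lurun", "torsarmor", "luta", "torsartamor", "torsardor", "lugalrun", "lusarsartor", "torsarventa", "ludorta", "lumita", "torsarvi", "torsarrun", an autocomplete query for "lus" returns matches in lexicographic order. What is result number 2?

lusarsartor

DFS of the "lus" subtree visits, in order: "lusar", "lusarsartor"
The 2nd is lusarsartor.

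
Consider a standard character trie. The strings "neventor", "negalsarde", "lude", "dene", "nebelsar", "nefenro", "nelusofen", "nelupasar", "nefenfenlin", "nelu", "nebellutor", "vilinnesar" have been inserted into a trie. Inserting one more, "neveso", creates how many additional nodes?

2

Walking "neveso" from the root, the first 4 characters ("neve") follow existing edges; "s" is the first miss.
So 6 − 4 = 2 new nodes.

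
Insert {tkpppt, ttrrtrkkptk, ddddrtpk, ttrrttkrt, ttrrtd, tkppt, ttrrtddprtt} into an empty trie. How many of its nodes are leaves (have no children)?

Leaves are exactly the stored words that no other stored word extends.
Those words: "ddddrtpk", "tkpppt", "tkppt", "ttrrtddprtt", "ttrrtrkkptk", "ttrrttkrt"
Leaf count: 6

6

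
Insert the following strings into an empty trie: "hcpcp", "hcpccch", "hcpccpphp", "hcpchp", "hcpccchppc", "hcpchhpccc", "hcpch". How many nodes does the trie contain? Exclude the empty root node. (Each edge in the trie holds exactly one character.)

Count nodes per top-level branch (shared prefixes stored once):
  'h'-branch (hcpccch, hcpccchppc, hcpccpphp, hcpch, hcpchhpccc, hcpchp, hcpcp): 22 nodes
Sum: 22

22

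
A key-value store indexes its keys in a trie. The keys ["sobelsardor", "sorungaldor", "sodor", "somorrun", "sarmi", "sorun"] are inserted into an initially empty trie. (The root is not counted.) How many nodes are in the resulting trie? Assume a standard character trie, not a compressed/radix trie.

33

Trace insertions, counting only characters that open a new branch:
  "sobelsardor" → 11 new (s, o, b, e, l, s, a, r, d, o, r)
  "sorungaldor" → prefix "so" already present; 9 new (r, u, n, g, a, l, d, o, r)
  "sodor" → prefix "so" already present; 3 new (d, o, r)
  "somorrun" → prefix "so" already present; 6 new (m, o, r, r, u, n)
  "sarmi" → prefix "s" already present; 4 new (a, r, m, i)
  "sorun" → prefix "sorun" already present; 0 new (none)
Total nodes = 11 + 9 + 3 + 6 + 4 + 0 = 33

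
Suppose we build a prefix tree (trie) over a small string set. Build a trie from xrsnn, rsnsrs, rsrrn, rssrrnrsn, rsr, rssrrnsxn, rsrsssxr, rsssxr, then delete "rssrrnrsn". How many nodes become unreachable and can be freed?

3

Walk "rssrrnrsn" from the leaf back toward the root, removing each node that no remaining word uses.
The suffix "rsn" (3 nodes) is used only by "rssrrnrsn"; the node for "rssrrn" still has the child "s", so pruning stops there.
Nodes removed: 3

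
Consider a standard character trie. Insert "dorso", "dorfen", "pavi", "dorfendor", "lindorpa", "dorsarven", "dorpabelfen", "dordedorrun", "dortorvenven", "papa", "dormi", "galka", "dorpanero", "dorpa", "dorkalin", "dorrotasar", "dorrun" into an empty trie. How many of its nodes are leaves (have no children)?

A leaf is a node with no children — equivalently, the end of a word that is not a proper prefix of any other stored word.
Those words: "dordedorrun", "dorfendor", "dorkalin", "dormi", "dorpabelfen", "dorpanero", "dorrotasar", "dorrun", "dorsarven", "dorso", "dortorvenven", "galka", "lindorpa", "papa", "pavi"
Leaf count: 15

15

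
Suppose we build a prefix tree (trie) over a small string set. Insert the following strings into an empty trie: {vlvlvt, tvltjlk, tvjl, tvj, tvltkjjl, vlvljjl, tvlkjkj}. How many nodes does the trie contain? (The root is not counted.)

26

Insert word by word; a character creates a node only if that edge doesn't already exist:
  "vlvlvt" → 6 new (v, l, v, l, v, t)
  "tvltjlk" → 7 new (t, v, l, t, j, l, k)
  "tvjl" → prefix "tv" already present; 2 new (j, l)
  "tvj" → prefix "tvj" already present; 0 new (none)
  "tvltkjjl" → prefix "tvlt" already present; 4 new (k, j, j, l)
  "vlvljjl" → prefix "vlvl" already present; 3 new (j, j, l)
  "tvlkjkj" → prefix "tvl" already present; 4 new (k, j, k, j)
Total nodes = 6 + 7 + 2 + 0 + 4 + 3 + 4 = 26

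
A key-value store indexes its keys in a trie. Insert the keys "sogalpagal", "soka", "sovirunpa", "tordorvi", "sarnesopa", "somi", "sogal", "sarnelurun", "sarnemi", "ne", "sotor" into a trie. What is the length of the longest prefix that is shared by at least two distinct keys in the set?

5

Look for the deepest trie node that still has at least two words in its subtree.
e.g. "sarnelurun" and "sarnemi" share the prefix "sarne" of length 5; no pair shares a longer one.
Longest shared-prefix length: 5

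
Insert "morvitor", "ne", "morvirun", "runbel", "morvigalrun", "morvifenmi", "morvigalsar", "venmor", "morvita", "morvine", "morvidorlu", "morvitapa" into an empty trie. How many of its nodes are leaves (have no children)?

Leaves are exactly the stored words that no other stored word extends.
Those words: "morvidorlu", "morvifenmi", "morvigalrun", "morvigalsar", "morvine", "morvirun", "morvitapa", "morvitor", "ne", "runbel", "venmor"
Leaf count: 11

11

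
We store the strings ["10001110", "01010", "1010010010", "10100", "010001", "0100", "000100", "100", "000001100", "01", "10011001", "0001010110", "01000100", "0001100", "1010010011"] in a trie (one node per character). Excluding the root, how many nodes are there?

51

Count nodes per top-level branch (shared prefixes stored once):
  '0'-branch (000001100, 000100, 0001010110, 0001100, 01, 0100, 010001, 01000100, 01010): 29 nodes
  '1'-branch (100, 10001110, 10011001, 10100, 1010010010, 1010010011): 22 nodes
Sum: 51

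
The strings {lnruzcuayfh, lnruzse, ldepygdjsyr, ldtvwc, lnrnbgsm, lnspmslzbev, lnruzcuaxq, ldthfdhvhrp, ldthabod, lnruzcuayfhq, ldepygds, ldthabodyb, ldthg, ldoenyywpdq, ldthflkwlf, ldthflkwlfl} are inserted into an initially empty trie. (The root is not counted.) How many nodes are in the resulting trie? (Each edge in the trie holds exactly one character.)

75

Trace insertions, counting only characters that open a new branch:
  "lnruzcuayfh" → 11 new (l, n, r, u, z, c, u, a, y, f, h)
  "lnruzse" → prefix "lnruz" already present; 2 new (s, e)
  "ldepygdjsyr" → prefix "l" already present; 10 new (d, e, p, y, g, d, j, s, y, r)
  "ldtvwc" → prefix "ld" already present; 4 new (t, v, w, c)
  "lnrnbgsm" → prefix "lnr" already present; 5 new (n, b, g, s, m)
  "lnspmslzbev" → prefix "ln" already present; 9 new (s, p, m, s, l, z, b, e, v)
  "lnruzcuaxq" → prefix "lnruzcua" already present; 2 new (x, q)
  "ldthfdhvhrp" → prefix "ldt" already present; 8 new (h, f, d, h, v, h, r, p)
  "ldthabod" → prefix "ldth" already present; 4 new (a, b, o, d)
  "lnruzcuayfhq" → prefix "lnruzcuayfh" already present; 1 new (q)
  "ldepygds" → prefix "ldepygd" already present; 1 new (s)
  "ldthabodyb" → prefix "ldthabod" already present; 2 new (y, b)
  "ldthg" → prefix "ldth" already present; 1 new (g)
  "ldoenyywpdq" → prefix "ld" already present; 9 new (o, e, n, y, y, w, p, d, q)
  "ldthflkwlf" → prefix "ldthf" already present; 5 new (l, k, w, l, f)
  "ldthflkwlfl" → prefix "ldthflkwlf" already present; 1 new (l)
Total nodes = 11 + 2 + 10 + 4 + 5 + 9 + 2 + 8 + 4 + 1 + 1 + 2 + 1 + 9 + 5 + 1 = 75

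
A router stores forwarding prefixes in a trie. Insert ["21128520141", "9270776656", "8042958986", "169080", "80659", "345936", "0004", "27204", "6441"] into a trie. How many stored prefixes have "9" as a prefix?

1

Walk to "9"; the words in its subtree are exactly those with that prefix.
Matches: "9270776656"
Count: 1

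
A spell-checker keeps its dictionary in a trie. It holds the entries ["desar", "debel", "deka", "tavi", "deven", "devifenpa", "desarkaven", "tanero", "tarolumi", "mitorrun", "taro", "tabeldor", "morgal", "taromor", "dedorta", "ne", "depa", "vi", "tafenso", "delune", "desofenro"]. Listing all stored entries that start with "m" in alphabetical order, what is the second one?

DFS of the "m" subtree visits, in order: "mitorrun", "morgal"
Position 2: morgal

morgal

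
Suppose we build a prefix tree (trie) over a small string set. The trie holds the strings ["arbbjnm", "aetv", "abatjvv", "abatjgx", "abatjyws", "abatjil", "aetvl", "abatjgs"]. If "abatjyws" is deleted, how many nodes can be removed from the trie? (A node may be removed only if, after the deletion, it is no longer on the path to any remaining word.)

3

Walk "abatjyws" from the leaf back toward the root, removing each node that no remaining word uses.
The suffix "yws" (3 nodes) is used only by "abatjyws"; the node for "abatj" still has the child "v", so pruning stops there.
Nodes removed: 3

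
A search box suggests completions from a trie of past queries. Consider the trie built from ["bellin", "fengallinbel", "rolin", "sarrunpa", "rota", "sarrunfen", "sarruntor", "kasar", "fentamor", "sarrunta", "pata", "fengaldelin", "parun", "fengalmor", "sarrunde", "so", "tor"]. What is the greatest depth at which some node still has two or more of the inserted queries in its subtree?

The deepest shared node is where two words last agree before diverging.
"sarrunta" and "sarruntor" agree on "sarrunt" (7 characters) before diverging; nothing deeper is shared.
Longest shared-prefix length: 7

7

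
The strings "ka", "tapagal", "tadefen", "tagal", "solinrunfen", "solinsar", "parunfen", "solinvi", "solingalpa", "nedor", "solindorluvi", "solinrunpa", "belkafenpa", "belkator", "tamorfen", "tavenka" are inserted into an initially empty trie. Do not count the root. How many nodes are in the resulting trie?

84

Insert word by word; a character creates a node only if that edge doesn't already exist:
  "ka" → 2 new (k, a)
  "tapagal" → 7 new (t, a, p, a, g, a, l)
  "tadefen" → prefix "ta" already present; 5 new (d, e, f, e, n)
  "tagal" → prefix "ta" already present; 3 new (g, a, l)
  "solinrunfen" → 11 new (s, o, l, i, n, r, u, n, f, e, n)
  "solinsar" → prefix "solin" already present; 3 new (s, a, r)
  "parunfen" → 8 new (p, a, r, u, n, f, e, n)
  "solinvi" → prefix "solin" already present; 2 new (v, i)
  "solingalpa" → prefix "solin" already present; 5 new (g, a, l, p, a)
  "nedor" → 5 new (n, e, d, o, r)
  "solindorluvi" → prefix "solin" already present; 7 new (d, o, r, l, u, v, i)
  "solinrunpa" → prefix "solinrun" already present; 2 new (p, a)
  "belkafenpa" → 10 new (b, e, l, k, a, f, e, n, p, a)
  "belkator" → prefix "belka" already present; 3 new (t, o, r)
  "tamorfen" → prefix "ta" already present; 6 new (m, o, r, f, e, n)
  "tavenka" → prefix "ta" already present; 5 new (v, e, n, k, a)
Total nodes = 2 + 7 + 5 + 3 + 11 + 3 + 8 + 2 + 5 + 5 + 7 + 2 + 10 + 3 + 6 + 5 = 84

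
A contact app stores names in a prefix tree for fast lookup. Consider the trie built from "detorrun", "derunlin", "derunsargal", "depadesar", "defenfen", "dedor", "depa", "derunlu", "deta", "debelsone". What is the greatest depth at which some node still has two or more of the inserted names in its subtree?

Equivalently: take the maximum, over all pairs, of their longest common prefix length.
e.g. "derunlin" and "derunlu" share the prefix "derunl" of length 6; no pair shares a longer one.
Longest shared-prefix length: 6

6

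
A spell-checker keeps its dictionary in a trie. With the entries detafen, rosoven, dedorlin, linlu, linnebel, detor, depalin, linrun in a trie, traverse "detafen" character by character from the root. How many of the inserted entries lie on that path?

Check each prefix of "detafen" against the stored set — each match is an end-marker on the path.
Prefixes of the query that are stored words: "detafen"
Count: 1

1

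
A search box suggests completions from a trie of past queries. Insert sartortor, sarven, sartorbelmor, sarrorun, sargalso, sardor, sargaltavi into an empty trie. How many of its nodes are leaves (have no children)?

7

A leaf is a node with no children — equivalently, the end of a word that is not a proper prefix of any other stored word.
Those words: "sardor", "sargalso", "sargaltavi", "sarrorun", "sartorbelmor", "sartortor", "sarven"
Leaf count: 7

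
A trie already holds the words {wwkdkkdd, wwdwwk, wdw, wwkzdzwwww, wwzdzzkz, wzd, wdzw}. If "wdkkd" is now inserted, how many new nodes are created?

3

"wd" is already a path in the trie; the remaining "kkd" must be added.
New nodes needed: |"wdkkd"| − 2 = 5 − 2 = 3.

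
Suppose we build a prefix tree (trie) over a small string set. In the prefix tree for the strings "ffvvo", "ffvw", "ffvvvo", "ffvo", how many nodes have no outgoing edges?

4

Leaves are exactly the stored words that no other stored word extends.
Those words: "ffvo", "ffvvo", "ffvvvo", "ffvw"
Leaf count: 4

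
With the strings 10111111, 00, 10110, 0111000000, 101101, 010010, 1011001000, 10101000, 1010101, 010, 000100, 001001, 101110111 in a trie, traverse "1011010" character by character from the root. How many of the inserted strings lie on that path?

Check each prefix of "1011010" against the stored set — each match is an end-marker on the path.
Prefixes of the query that are stored words: "10110", "101101"
Count: 2

2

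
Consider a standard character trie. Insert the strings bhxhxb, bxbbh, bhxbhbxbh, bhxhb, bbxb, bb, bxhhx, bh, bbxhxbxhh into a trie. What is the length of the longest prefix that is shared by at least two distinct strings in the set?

Look for the deepest trie node that still has at least two words in its subtree.
"bhxhb" and "bhxhxb" agree on "bhxh" (4 characters) before diverging; nothing deeper is shared.
Longest shared-prefix length: 4

4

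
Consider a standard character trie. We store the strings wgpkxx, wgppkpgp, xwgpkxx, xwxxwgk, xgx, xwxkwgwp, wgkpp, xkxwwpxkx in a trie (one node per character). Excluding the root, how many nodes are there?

41

Insert word by word; a character creates a node only if that edge doesn't already exist:
  "wgpkxx" → 6 new (w, g, p, k, x, x)
  "wgppkpgp" → prefix "wgp" already present; 5 new (p, k, p, g, p)
  "xwgpkxx" → 7 new (x, w, g, p, k, x, x)
  "xwxxwgk" → prefix "xw" already present; 5 new (x, x, w, g, k)
  "xgx" → prefix "x" already present; 2 new (g, x)
  "xwxkwgwp" → prefix "xwx" already present; 5 new (k, w, g, w, p)
  "wgkpp" → prefix "wg" already present; 3 new (k, p, p)
  "xkxwwpxkx" → prefix "x" already present; 8 new (k, x, w, w, p, x, k, x)
Total nodes = 6 + 5 + 7 + 5 + 2 + 5 + 3 + 8 = 41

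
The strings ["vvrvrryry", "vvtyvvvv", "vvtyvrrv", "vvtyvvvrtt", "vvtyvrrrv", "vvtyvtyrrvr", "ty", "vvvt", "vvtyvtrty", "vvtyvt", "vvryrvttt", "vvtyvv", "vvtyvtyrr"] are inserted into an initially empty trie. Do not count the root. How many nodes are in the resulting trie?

42

Trace insertions, counting only characters that open a new branch:
  "vvrvrryry" → 9 new (v, v, r, v, r, r, y, r, y)
  "vvtyvvvv" → prefix "vv" already present; 6 new (t, y, v, v, v, v)
  "vvtyvrrv" → prefix "vvtyv" already present; 3 new (r, r, v)
  "vvtyvvvrtt" → prefix "vvtyvvv" already present; 3 new (r, t, t)
  "vvtyvrrrv" → prefix "vvtyvrr" already present; 2 new (r, v)
  "vvtyvtyrrvr" → prefix "vvtyv" already present; 6 new (t, y, r, r, v, r)
  "ty" → 2 new (t, y)
  "vvvt" → prefix "vv" already present; 2 new (v, t)
  "vvtyvtrty" → prefix "vvtyvt" already present; 3 new (r, t, y)
  "vvtyvt" → prefix "vvtyvt" already present; 0 new (none)
  "vvryrvttt" → prefix "vvr" already present; 6 new (y, r, v, t, t, t)
  "vvtyvv" → prefix "vvtyvv" already present; 0 new (none)
  "vvtyvtyrr" → prefix "vvtyvtyrr" already present; 0 new (none)
Total nodes = 9 + 6 + 3 + 3 + 2 + 6 + 2 + 2 + 3 + 0 + 6 + 0 + 0 = 42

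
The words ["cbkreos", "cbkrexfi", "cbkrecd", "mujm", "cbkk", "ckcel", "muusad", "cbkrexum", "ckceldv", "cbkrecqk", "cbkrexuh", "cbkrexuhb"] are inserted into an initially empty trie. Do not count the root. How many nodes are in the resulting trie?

33

Trace insertions, counting only characters that open a new branch:
  "cbkreos" → 7 new (c, b, k, r, e, o, s)
  "cbkrexfi" → prefix "cbkre" already present; 3 new (x, f, i)
  "cbkrecd" → prefix "cbkre" already present; 2 new (c, d)
  "mujm" → 4 new (m, u, j, m)
  "cbkk" → prefix "cbk" already present; 1 new (k)
  "ckcel" → prefix "c" already present; 4 new (k, c, e, l)
  "muusad" → prefix "mu" already present; 4 new (u, s, a, d)
  "cbkrexum" → prefix "cbkrex" already present; 2 new (u, m)
  "ckceldv" → prefix "ckcel" already present; 2 new (d, v)
  "cbkrecqk" → prefix "cbkrec" already present; 2 new (q, k)
  "cbkrexuh" → prefix "cbkrexu" already present; 1 new (h)
  "cbkrexuhb" → prefix "cbkrexuh" already present; 1 new (b)
Total nodes = 7 + 3 + 2 + 4 + 1 + 4 + 4 + 2 + 2 + 2 + 1 + 1 = 33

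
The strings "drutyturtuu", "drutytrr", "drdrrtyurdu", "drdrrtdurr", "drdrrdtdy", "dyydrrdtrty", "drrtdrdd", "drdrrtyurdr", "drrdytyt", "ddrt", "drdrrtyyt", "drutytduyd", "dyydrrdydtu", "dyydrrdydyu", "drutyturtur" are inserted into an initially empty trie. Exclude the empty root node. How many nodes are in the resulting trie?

68

For each word, the new-node count is its length minus the longest prefix already in the trie:
  "drutyturtuu" → 11 new (d, r, u, t, y, t, u, r, t, u, u)
  "drutytrr" → prefix "drutyt" already present; 2 new (r, r)
  "drdrrtyurdu" → prefix "dr" already present; 9 new (d, r, r, t, y, u, r, d, u)
  "drdrrtdurr" → prefix "drdrrt" already present; 4 new (d, u, r, r)
  "drdrrdtdy" → prefix "drdrr" already present; 4 new (d, t, d, y)
  "dyydrrdtrty" → prefix "d" already present; 10 new (y, y, d, r, r, d, t, r, t, y)
  "drrtdrdd" → prefix "dr" already present; 6 new (r, t, d, r, d, d)
  "drdrrtyurdr" → prefix "drdrrtyurd" already present; 1 new (r)
  "drrdytyt" → prefix "drr" already present; 5 new (d, y, t, y, t)
  "ddrt" → prefix "d" already present; 3 new (d, r, t)
  "drdrrtyyt" → prefix "drdrrty" already present; 2 new (y, t)
  "drutytduyd" → prefix "drutyt" already present; 4 new (d, u, y, d)
  "dyydrrdydtu" → prefix "dyydrrd" already present; 4 new (y, d, t, u)
  "dyydrrdydyu" → prefix "dyydrrdyd" already present; 2 new (y, u)
  "drutyturtur" → prefix "drutyturtu" already present; 1 new (r)
Total nodes = 11 + 2 + 9 + 4 + 4 + 10 + 6 + 1 + 5 + 3 + 2 + 4 + 4 + 2 + 1 = 68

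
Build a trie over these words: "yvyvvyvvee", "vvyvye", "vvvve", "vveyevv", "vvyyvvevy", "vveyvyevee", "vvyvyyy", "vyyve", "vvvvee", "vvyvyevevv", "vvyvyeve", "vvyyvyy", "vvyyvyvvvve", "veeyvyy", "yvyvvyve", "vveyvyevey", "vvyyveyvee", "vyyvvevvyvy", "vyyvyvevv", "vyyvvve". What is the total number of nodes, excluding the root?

81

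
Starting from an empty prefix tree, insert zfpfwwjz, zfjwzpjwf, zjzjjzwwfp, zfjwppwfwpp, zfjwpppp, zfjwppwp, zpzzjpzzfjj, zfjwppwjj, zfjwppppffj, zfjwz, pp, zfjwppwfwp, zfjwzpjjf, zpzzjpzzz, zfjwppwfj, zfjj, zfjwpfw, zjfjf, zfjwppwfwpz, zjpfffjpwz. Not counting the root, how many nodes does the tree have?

Count nodes per top-level branch (shared prefixes stored once):
  'p'-branch (pp): 2 nodes
  'z'-branch (zfjj, zfjwpfw, zfjwpppp, zfjwppppffj, zfjwppwfj, zfjwppwfwp, zfjwppwfwpp, zfjwppwfwpz, zfjwppwjj, zfjwppwp, zfjwz, zfjwzpjjf, zfjwzpjwf, zfpfwwjz, zjfjf, zjpfffjpwz, zjzjjzwwfp, zpzzjpzzfjj, zpzzjpzzz): 68 nodes
Sum: 70

70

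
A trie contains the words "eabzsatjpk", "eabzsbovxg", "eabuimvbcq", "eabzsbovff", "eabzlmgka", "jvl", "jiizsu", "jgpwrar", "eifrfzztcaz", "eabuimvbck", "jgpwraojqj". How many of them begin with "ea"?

6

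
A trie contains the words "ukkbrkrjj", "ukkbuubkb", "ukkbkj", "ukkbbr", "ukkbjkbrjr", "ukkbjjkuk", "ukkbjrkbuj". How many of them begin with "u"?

Traverse to the node for "u", then collect every word in that subtree.
Words under "u": ukkbbr, ukkbjjkuk, ukkbjkbrjr, ukkbjrkbuj, ukkbkj, ukkbrkrjj, ukkbuubkb
Count: 7

7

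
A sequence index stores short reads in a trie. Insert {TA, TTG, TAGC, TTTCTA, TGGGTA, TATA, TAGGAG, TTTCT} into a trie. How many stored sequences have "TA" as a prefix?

4

Walk to "TA"; the words in its subtree are exactly those with that prefix.
Matches: "TA", "TAGC", "TAGGAG", "TATA"
Count: 4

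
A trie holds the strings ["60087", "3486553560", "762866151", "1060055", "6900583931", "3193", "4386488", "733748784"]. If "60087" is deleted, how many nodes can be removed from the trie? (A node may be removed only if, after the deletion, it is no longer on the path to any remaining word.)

4

After clearing the end-marker at "60087", prune upward until reaching a node still needed by another word.
The suffix "0087" (4 nodes) is used only by "60087"; the node for "6" still has the child "9", so pruning stops there.
Nodes removed: 4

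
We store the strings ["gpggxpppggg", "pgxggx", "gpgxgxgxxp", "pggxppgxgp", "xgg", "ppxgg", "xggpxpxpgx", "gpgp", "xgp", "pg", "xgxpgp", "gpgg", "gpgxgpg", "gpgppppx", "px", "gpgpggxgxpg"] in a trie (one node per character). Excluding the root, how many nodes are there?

Count nodes per top-level branch (shared prefixes stored once):
  'g'-branch (gpgg, gpggxpppggg, gpgp, gpgpggxgxpg, gpgppppx, gpgxgpg, gpgxgxgxxp): 32 nodes
  'p'-branch (pg, pggxppgxgp, pgxggx, ppxgg, px): 19 nodes
  'x'-branch (xgg, xggpxpxpgx, xgp, xgxpgp): 15 nodes
Sum: 66

66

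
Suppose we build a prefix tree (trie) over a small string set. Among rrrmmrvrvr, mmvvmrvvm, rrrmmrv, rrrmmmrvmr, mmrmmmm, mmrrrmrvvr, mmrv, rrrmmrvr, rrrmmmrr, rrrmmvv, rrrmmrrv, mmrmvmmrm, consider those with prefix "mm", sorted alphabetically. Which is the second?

mmrmvmmrm

Words with prefix "mm", in lexicographic order: "mmrmmmm", "mmrmvmmrm", "mmrrrmrvvr", "mmrv", "mmvvmrvvm"
Position 2: mmrmvmmrm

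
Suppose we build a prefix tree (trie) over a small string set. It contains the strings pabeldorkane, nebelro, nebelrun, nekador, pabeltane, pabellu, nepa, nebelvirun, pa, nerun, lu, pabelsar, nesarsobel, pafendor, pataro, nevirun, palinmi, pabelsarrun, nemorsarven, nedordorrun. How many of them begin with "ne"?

10

Filter for entries beginning with "ne":
Words under "ne": nebelro, nebelrun, nebelvirun, nedordorrun, nekador, nemorsarven, nepa, nerun, nesarsobel, nevirun
Count: 10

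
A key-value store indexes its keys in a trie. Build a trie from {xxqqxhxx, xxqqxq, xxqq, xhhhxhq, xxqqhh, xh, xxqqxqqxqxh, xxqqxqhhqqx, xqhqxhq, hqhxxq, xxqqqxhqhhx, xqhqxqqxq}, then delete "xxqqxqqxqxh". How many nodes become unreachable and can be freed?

Walk "xxqqxqqxqxh" from the leaf back toward the root, removing each node that no remaining word uses.
The suffix "qxqxh" (5 nodes) is used only by "xxqqxqqxqxh"; the node for "xxqqxq" still has the child "h", so pruning stops there.
Nodes removed: 5

5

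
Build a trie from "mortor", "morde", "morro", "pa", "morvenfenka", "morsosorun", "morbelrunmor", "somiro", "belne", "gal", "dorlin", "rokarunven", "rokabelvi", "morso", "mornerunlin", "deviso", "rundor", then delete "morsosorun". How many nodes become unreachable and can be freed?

5

A node on "morsosorun"'s path can go only if nothing else ends at it or branches off below it.
The suffix "sorun" (5 nodes) is used only by "morsosorun"; "morso" is itself a stored word, so pruning stops there.
Nodes removed: 5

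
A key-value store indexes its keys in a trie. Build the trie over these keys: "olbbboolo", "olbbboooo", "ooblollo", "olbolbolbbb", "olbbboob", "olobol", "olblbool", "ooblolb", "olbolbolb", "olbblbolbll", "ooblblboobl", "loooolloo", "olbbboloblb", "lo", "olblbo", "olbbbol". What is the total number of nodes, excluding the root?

Count nodes per top-level branch (shared prefixes stored once):
  'l'-branch (lo, loooolloo): 9 nodes
  'o'-branch (olbbbol, olbbboloblb, olbbboob, olbbboolo, olbbboooo, olbblbolbll, olblbo, olblbool, olbolbolb, olbolbolbbb, olobol, ooblblboobl, ooblolb, ooblollo): 56 nodes
Sum: 65

65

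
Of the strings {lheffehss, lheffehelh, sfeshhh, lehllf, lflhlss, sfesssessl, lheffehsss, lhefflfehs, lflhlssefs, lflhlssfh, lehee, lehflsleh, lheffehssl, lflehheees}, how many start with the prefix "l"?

12

Traverse to the node for "l", then collect every word in that subtree.
Matches: "lehee", "lehflsleh", "lehllf", "lflehheees", "lflhlss", "lflhlssefs", "lflhlssfh", "lheffehelh", "lheffehss", "lheffehssl", "lheffehsss", "lhefflfehs"
Count: 12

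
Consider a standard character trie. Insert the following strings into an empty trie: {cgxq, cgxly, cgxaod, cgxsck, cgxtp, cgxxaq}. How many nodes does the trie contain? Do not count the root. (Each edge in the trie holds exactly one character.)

17

For each word, the new-node count is its length minus the longest prefix already in the trie:
  "cgxq" → 4 new (c, g, x, q)
  "cgxly" → prefix "cgx" already present; 2 new (l, y)
  "cgxaod" → prefix "cgx" already present; 3 new (a, o, d)
  "cgxsck" → prefix "cgx" already present; 3 new (s, c, k)
  "cgxtp" → prefix "cgx" already present; 2 new (t, p)
  "cgxxaq" → prefix "cgx" already present; 3 new (x, a, q)
Total nodes = 4 + 2 + 3 + 3 + 2 + 3 = 17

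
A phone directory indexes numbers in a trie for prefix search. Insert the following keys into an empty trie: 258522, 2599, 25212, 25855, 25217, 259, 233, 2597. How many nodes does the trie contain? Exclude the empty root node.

16

Insert word by word; a character creates a node only if that edge doesn't already exist:
  "258522" → 6 new (2, 5, 8, 5, 2, 2)
  "2599" → prefix "25" already present; 2 new (9, 9)
  "25212" → prefix "25" already present; 3 new (2, 1, 2)
  "25855" → prefix "2585" already present; 1 new (5)
  "25217" → prefix "2521" already present; 1 new (7)
  "259" → prefix "259" already present; 0 new (none)
  "233" → prefix "2" already present; 2 new (3, 3)
  "2597" → prefix "259" already present; 1 new (7)
Total nodes = 6 + 2 + 3 + 1 + 1 + 0 + 2 + 1 = 16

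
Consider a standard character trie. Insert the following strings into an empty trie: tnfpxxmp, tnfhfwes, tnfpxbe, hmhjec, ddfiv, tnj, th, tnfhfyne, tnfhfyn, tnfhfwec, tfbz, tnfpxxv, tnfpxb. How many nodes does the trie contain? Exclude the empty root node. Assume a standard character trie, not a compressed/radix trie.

Count nodes per top-level branch (shared prefixes stored once):
  'd'-branch (ddfiv): 5 nodes
  'h'-branch (hmhjec): 6 nodes
  't'-branch (tfbz, th, tnfhfwec, tnfhfwes, tnfhfyn, tnfhfyne, tnfpxb, tnfpxbe, tnfpxxmp, tnfpxxv, tnj): 25 nodes
Sum: 36

36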